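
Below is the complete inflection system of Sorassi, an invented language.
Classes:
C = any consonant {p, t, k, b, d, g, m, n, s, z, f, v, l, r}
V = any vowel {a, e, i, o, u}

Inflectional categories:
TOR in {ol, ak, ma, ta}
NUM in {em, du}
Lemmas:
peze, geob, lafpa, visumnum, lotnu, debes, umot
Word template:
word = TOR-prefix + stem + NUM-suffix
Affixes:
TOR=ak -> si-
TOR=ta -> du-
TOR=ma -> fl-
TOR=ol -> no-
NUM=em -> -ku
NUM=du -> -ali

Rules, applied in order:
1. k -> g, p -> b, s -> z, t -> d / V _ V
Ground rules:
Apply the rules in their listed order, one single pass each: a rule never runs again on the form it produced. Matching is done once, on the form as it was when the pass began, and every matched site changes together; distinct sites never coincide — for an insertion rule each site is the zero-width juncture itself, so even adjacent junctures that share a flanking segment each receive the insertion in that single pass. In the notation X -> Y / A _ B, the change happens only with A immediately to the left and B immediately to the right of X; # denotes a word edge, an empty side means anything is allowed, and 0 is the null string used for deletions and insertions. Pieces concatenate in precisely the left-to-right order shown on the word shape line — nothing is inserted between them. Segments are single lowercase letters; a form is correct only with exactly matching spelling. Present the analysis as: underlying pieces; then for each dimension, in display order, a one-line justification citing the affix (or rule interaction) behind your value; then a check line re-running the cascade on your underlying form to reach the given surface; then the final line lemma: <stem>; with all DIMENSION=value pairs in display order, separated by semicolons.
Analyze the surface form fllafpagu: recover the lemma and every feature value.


underlying: fl-lafpa-ku
TOR=ma - signalled by the affix fl-
NUM=em - signalled by the affix -ku
check: fllafpaku -> fllafpagu
lemma: lafpa; TOR=ma; NUM=em


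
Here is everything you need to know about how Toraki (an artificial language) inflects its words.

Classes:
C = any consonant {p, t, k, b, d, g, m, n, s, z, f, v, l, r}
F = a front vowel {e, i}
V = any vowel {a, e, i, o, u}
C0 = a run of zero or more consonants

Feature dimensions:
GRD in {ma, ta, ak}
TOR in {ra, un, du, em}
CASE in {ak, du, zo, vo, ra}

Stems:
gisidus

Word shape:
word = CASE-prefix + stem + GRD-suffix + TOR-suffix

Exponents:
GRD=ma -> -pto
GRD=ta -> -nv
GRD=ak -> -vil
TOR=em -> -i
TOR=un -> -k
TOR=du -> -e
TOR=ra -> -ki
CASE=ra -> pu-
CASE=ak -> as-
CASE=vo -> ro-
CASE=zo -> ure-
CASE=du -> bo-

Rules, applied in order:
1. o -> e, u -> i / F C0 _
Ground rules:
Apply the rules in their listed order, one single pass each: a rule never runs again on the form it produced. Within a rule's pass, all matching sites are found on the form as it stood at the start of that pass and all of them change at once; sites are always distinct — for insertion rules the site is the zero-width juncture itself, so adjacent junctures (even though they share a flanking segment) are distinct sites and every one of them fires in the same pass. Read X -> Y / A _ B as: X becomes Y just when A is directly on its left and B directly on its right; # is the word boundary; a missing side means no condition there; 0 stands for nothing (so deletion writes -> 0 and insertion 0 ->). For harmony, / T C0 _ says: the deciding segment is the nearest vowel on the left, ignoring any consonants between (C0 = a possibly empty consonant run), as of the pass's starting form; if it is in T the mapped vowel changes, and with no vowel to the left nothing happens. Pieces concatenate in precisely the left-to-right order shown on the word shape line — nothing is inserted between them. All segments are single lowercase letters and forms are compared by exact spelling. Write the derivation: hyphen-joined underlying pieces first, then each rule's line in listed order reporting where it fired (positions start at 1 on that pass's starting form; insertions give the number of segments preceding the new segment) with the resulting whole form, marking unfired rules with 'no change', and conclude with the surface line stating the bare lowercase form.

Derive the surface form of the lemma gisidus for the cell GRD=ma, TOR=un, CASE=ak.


underlying: as-gisidus-pto-k
1. o -> e, u -> i / F C0 _: fires at position(s) 8: asgisidisptok
surface: asgisidisptok


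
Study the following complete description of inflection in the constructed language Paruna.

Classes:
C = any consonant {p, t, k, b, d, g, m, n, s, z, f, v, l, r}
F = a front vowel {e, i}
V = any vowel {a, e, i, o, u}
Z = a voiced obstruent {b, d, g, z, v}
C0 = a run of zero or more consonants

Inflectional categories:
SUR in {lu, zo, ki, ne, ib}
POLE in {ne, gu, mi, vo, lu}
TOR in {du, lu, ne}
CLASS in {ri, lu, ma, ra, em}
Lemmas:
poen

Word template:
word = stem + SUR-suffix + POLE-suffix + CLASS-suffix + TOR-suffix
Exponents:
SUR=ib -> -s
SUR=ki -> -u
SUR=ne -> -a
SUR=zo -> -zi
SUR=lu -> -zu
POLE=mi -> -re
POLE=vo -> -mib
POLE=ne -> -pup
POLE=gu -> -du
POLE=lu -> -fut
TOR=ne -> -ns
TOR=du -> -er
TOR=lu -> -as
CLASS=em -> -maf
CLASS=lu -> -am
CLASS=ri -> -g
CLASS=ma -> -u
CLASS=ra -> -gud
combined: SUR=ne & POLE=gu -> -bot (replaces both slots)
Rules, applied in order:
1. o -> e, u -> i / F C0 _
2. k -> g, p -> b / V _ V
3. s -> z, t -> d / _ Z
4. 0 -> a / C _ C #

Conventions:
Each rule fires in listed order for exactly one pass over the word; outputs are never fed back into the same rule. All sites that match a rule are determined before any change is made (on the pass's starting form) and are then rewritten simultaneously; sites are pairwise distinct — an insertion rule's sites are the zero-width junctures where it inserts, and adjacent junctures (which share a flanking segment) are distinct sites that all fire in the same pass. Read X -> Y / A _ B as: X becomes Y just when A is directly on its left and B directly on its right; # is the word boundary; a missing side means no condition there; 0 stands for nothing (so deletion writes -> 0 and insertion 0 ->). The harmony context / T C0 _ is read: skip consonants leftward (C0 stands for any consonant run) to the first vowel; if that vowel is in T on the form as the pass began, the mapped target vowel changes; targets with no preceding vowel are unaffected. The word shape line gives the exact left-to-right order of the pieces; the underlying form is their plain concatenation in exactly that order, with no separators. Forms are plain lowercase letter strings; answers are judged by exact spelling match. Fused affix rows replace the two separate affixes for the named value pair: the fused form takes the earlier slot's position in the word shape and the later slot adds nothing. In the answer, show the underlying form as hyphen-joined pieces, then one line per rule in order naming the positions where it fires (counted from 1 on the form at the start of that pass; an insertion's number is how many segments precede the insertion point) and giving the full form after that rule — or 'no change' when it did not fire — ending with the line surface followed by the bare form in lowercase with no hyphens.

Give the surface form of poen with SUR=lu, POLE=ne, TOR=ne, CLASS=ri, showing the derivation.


underlying: poen-zu-pup-g-ns
1. o -> e, u -> i / F C0 _: fires at position(s) 6: poenzipupgns
2. k -> g, p -> b / V _ V: fires at position(s) 7: poenzibupgns
3. s -> z, t -> d / _ Z: no change
4. 0 -> a / C _ C #: inserts after position(s) 11: poenzibupgnas
surface: poenzibupgnas


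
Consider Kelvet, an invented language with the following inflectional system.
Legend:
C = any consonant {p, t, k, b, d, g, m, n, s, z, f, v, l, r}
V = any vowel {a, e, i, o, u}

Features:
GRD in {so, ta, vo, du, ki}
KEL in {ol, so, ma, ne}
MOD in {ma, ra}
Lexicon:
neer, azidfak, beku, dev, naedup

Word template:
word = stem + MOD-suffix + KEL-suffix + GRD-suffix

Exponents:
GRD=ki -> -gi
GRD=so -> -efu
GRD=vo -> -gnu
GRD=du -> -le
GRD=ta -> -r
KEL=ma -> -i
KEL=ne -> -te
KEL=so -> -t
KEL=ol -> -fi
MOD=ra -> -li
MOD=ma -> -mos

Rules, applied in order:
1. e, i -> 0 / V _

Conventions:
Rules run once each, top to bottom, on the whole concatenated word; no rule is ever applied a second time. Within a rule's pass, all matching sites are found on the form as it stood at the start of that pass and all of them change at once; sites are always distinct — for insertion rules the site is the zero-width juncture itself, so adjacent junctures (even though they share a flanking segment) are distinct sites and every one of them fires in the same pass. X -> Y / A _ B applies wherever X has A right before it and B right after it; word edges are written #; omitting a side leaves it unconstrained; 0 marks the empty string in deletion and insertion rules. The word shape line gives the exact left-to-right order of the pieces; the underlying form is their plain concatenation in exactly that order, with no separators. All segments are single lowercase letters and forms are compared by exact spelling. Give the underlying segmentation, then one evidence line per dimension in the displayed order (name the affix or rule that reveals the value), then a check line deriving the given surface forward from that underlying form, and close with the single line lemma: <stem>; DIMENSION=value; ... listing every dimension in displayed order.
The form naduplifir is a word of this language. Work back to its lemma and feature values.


underlying: naedup-li-fi-r
GRD=ta - signalled by the affix -r
KEL=ol - signalled by the affix -fi
MOD=ra - signalled by the affix -li
check: naeduplifir -> naduplifir
lemma: naedup; GRD=ta; KEL=ol; MOD=ra


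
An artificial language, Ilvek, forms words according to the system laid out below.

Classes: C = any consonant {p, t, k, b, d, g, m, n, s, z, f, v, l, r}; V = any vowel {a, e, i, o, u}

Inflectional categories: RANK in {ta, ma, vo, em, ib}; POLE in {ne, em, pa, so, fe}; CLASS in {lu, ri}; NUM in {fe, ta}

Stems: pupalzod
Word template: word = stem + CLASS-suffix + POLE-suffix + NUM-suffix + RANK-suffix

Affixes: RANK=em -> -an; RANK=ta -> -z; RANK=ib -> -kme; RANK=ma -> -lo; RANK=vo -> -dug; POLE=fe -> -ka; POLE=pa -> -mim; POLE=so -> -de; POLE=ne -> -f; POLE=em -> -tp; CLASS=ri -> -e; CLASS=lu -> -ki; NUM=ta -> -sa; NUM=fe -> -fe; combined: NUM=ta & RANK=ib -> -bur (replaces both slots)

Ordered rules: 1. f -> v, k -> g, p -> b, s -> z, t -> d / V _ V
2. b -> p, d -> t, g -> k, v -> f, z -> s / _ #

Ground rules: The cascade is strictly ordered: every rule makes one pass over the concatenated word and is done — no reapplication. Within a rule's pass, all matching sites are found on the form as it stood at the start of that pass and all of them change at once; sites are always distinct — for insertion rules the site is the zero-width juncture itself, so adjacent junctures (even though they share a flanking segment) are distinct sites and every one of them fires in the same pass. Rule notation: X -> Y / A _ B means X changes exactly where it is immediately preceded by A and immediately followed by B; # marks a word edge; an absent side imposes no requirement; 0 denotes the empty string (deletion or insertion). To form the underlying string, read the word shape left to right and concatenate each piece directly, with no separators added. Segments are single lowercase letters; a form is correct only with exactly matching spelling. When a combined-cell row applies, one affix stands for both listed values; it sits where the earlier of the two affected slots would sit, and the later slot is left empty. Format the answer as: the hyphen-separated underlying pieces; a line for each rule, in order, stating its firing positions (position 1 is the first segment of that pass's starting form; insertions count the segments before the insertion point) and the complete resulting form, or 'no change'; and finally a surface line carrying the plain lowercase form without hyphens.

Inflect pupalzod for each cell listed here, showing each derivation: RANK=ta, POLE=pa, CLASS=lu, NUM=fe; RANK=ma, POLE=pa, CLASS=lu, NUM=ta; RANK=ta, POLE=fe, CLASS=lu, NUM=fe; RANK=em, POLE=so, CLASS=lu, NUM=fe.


cell RANK=ta, POLE=pa, CLASS=lu, NUM=fe:
underlying: pupalzod-ki-mim-fe-z
1. f -> v, k -> g, p -> b, s -> z, t -> d / V _ V: fires at position(s) 3: pubalzodkimimfez
2. b -> p, d -> t, g -> k, v -> f, z -> s / _ #: fires at position(s) 16: pubalzodkimimfes
surface: pubalzodkimimfes

cell RANK=ma, POLE=pa, CLASS=lu, NUM=ta:
underlying: pupalzod-ki-mim-sa-lo
1. f -> v, k -> g, p -> b, s -> z, t -> d / V _ V: fires at position(s) 3: pubalzodkimimsalo
2. b -> p, d -> t, g -> k, v -> f, z -> s / _ #: no change
surface: pubalzodkimimsalo

cell RANK=ta, POLE=fe, CLASS=lu, NUM=fe:
underlying: pupalzod-ki-ka-fe-z
1. f -> v, k -> g, p -> b, s -> z, t -> d / V _ V: fires at position(s) 3, 11, 13: pubalzodkigavez
2. b -> p, d -> t, g -> k, v -> f, z -> s / _ #: fires at position(s) 15: pubalzodkigaves
surface: pubalzodkigaves

cell RANK=em, POLE=so, CLASS=lu, NUM=fe:
underlying: pupalzod-ki-de-fe-an
1. f -> v, k -> g, p -> b, s -> z, t -> d / V _ V: fires at position(s) 3, 13: pubalzodkidevean
2. b -> p, d -> t, g -> k, v -> f, z -> s / _ #: no change
surface: pubalzodkidevean


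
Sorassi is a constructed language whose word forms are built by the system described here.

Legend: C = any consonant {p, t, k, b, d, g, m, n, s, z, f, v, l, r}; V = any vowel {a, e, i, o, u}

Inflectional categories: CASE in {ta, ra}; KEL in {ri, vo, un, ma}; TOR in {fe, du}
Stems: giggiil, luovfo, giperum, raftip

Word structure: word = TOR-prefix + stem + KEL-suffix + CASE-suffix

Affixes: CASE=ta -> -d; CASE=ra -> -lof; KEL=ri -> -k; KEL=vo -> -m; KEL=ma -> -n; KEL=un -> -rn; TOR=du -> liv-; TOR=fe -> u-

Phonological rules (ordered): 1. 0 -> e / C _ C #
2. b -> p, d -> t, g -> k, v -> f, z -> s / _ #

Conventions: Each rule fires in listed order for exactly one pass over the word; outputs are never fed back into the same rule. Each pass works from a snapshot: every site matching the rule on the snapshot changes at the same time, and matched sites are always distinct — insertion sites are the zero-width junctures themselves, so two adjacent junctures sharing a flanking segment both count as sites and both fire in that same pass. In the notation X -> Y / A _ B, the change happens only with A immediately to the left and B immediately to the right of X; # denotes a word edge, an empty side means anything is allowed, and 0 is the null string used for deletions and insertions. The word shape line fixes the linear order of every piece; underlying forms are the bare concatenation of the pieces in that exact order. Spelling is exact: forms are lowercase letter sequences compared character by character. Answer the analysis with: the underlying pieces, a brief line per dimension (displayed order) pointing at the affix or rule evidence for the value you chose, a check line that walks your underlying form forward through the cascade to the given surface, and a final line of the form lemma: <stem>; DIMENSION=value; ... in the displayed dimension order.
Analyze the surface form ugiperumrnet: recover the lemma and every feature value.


underlying: u-giperum-rn-d
CASE=ta - signalled by the affix -d
KEL=un - signalled by the affix -rn
TOR=fe - signalled by the affix u-
check: ugiperumrnd -> ugiperumrned -> ugiperumrnet
lemma: giperum; CASE=ta; KEL=un; TOR=fe


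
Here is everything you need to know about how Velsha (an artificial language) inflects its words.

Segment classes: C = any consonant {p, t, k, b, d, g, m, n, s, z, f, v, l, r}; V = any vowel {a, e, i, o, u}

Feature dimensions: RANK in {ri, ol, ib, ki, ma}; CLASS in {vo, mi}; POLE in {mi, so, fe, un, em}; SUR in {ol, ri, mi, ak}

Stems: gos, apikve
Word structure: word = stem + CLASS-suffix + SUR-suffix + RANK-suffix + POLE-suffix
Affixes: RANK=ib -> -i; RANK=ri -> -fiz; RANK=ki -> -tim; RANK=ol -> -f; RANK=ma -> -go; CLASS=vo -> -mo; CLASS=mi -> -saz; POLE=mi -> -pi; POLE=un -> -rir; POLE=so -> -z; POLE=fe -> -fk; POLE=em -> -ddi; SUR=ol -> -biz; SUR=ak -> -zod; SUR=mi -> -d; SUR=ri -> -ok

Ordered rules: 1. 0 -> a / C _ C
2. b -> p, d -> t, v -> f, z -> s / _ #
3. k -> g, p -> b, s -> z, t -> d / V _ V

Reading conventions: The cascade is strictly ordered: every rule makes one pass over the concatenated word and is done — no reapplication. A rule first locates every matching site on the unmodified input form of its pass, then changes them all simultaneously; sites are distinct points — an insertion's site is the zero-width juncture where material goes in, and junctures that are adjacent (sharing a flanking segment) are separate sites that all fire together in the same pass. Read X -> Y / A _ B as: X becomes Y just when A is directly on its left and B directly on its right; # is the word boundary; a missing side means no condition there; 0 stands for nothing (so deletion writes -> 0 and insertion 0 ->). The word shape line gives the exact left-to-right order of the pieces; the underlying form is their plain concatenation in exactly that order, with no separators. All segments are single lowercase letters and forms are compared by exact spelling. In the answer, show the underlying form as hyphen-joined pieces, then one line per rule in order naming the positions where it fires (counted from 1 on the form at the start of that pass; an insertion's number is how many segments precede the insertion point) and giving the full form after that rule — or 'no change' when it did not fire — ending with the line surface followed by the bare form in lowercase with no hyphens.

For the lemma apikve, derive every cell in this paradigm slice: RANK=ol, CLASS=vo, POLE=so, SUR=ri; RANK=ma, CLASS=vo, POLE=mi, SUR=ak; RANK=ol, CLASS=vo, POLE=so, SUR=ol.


cell RANK=ol, CLASS=vo, POLE=so, SUR=ri:
underlying: apikve-mo-ok-f-z
1. 0 -> a / C _ C: inserts after position(s) 4, 10, 11: apikavemookafaz
2. b -> p, d -> t, v -> f, z -> s / _ #: fires at position(s) 15: apikavemookafas
3. k -> g, p -> b, s -> z, t -> d / V _ V: fires at position(s) 2, 4, 11: abigavemoogafas
surface: abigavemoogafas

cell RANK=ma, CLASS=vo, POLE=mi, SUR=ak:
underlying: apikve-mo-zod-go-pi
1. 0 -> a / C _ C: inserts after position(s) 4, 11: apikavemozodagopi
2. b -> p, d -> t, v -> f, z -> s / _ #: no change
3. k -> g, p -> b, s -> z, t -> d / V _ V: fires at position(s) 2, 4, 16: abigavemozodagobi
surface: abigavemozodagobi

cell RANK=ol, CLASS=vo, POLE=so, SUR=ol:
underlying: apikve-mo-biz-f-z
1. 0 -> a / C _ C: inserts after position(s) 4, 11, 12: apikavemobizafaz
2. b -> p, d -> t, v -> f, z -> s / _ #: fires at position(s) 16: apikavemobizafas
3. k -> g, p -> b, s -> z, t -> d / V _ V: fires at position(s) 2, 4: abigavemobizafas
surface: abigavemobizafas


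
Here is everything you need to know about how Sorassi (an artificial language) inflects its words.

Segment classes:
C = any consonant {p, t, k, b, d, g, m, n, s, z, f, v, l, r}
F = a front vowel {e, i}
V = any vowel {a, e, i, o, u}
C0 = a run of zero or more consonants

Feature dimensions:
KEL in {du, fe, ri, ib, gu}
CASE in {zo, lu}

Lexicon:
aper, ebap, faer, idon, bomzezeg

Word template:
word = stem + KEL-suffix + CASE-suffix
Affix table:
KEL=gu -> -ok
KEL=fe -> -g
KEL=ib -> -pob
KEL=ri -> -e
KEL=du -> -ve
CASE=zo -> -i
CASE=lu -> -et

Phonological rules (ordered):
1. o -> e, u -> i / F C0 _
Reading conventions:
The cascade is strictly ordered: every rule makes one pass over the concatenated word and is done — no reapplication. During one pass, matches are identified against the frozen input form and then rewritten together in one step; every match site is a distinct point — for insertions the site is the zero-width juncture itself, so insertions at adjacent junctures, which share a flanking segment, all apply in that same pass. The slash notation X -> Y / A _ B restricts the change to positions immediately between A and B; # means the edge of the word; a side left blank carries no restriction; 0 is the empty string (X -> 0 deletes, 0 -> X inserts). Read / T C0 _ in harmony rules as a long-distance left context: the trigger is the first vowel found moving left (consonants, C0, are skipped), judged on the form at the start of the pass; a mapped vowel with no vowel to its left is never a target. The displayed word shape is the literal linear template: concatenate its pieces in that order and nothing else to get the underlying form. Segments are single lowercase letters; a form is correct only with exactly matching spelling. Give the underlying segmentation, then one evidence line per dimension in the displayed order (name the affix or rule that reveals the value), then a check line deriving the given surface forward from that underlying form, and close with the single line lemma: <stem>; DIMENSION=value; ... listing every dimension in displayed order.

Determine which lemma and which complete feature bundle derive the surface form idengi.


underlying: idon-g-i
KEL=fe - signalled by the affix -g
CASE=zo - signalled by the affix -i
check: idongi -> idengi
lemma: idon; KEL=fe; CASE=zo


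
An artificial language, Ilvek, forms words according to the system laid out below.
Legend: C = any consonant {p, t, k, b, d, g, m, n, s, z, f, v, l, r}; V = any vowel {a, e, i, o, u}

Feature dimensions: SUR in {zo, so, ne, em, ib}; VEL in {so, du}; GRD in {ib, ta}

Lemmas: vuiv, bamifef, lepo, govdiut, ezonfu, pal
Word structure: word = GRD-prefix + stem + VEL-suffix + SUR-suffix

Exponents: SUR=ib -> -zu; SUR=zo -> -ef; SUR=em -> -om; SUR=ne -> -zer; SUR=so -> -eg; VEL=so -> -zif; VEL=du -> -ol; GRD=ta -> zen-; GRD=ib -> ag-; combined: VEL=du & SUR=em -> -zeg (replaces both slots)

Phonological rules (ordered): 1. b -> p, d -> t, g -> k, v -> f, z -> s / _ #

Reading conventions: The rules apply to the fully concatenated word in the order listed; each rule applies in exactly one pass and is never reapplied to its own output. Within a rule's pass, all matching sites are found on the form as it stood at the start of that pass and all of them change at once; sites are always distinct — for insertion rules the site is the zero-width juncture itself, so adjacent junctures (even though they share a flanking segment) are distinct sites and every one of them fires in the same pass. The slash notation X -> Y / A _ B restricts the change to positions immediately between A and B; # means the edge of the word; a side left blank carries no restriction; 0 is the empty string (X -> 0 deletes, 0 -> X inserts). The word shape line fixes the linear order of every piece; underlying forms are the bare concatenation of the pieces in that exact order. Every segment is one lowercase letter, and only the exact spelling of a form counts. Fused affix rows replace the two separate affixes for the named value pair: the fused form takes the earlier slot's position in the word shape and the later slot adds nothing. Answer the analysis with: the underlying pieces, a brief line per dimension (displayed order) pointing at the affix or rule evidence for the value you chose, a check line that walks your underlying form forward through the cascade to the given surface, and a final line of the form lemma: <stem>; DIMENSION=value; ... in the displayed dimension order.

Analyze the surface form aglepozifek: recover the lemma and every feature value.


underlying: ag-lepo-zif-eg
SUR=so - signalled by the affix -eg
VEL=so - signalled by the affix -zif
GRD=ib - signalled by the affix ag-
check: aglepozifeg -> aglepozifek
lemma: lepo; SUR=so; VEL=so; GRD=ib


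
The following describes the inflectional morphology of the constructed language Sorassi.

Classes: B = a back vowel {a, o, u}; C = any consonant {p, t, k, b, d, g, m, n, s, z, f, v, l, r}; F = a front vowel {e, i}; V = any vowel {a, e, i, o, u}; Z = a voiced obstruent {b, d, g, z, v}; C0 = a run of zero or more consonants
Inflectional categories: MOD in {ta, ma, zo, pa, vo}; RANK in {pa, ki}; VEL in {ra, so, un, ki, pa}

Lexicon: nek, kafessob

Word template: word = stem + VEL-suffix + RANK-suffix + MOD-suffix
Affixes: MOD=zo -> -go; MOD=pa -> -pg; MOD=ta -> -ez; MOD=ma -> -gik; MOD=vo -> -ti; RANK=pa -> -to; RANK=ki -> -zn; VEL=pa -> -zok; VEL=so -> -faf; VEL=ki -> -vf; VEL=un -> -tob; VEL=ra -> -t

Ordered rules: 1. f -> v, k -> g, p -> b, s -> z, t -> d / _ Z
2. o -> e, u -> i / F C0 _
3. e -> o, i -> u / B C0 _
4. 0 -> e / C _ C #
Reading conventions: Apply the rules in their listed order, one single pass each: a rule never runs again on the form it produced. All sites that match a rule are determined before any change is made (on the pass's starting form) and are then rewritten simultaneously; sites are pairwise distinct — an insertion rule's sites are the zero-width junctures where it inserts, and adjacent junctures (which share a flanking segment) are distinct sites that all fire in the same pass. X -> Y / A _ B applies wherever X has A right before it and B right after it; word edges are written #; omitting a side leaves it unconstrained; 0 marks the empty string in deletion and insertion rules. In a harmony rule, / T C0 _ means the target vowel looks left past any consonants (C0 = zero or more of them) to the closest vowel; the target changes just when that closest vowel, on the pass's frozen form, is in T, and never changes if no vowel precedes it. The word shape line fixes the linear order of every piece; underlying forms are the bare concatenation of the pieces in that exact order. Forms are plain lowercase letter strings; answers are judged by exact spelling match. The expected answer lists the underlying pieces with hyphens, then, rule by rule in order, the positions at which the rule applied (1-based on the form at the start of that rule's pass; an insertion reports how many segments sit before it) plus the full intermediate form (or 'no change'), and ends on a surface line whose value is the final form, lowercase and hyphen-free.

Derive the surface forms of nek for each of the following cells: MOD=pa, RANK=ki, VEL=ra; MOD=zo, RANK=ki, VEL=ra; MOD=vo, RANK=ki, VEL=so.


cell MOD=pa, RANK=ki, VEL=ra:
underlying: nek-t-zn-pg
1. f -> v, k -> g, p -> b, s -> z, t -> d / _ Z: fires at position(s) 4, 7: nekdznbg
2. o -> e, u -> i / F C0 _: no change
3. e -> o, i -> u / B C0 _: no change
4. 0 -> e / C _ C #: inserts after position(s) 7: nekdznbeg
surface: nekdznbeg

cell MOD=zo, RANK=ki, VEL=ra:
underlying: nek-t-zn-go
1. f -> v, k -> g, p -> b, s -> z, t -> d / _ Z: fires at position(s) 4: nekdzngo
2. o -> e, u -> i / F C0 _: fires at position(s) 8: nekdznge
3. e -> o, i -> u / B C0 _: no change
4. 0 -> e / C _ C #: no change
surface: nekdznge

cell MOD=vo, RANK=ki, VEL=so:
underlying: nek-faf-zn-ti
1. f -> v, k -> g, p -> b, s -> z, t -> d / _ Z: fires at position(s) 6: nekfavznti
2. o -> e, u -> i / F C0 _: no change
3. e -> o, i -> u / B C0 _: fires at position(s) 10: nekfavzntu
4. 0 -> e / C _ C #: no change
surface: nekfavzntu


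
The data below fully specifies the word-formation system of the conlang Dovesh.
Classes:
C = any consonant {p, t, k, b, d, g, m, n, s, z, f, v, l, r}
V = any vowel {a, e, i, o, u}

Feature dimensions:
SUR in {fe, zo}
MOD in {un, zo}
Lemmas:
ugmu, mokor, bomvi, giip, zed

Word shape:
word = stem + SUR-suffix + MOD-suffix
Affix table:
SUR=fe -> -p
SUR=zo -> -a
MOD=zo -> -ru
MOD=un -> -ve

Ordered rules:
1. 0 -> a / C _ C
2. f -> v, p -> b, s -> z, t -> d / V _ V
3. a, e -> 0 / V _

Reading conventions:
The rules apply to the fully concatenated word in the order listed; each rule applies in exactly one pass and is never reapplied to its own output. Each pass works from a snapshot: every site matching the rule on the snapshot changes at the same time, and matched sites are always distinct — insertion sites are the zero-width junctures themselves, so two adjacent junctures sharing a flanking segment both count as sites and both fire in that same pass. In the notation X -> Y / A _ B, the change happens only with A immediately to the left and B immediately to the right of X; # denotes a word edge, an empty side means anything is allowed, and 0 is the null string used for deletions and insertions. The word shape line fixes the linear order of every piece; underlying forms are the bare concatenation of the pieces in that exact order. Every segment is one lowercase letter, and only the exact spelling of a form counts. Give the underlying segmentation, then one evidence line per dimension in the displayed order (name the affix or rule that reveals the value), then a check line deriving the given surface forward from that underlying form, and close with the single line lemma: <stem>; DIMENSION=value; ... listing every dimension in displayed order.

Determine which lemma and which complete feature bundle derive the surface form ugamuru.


underlying: ugmu-a-ru
SUR=zo - signalled by the affix -a
MOD=zo - signalled by the affix -ru
check: ugmuaru -> ugamuaru -> ugamuaru -> ugamuru
lemma: ugmu; SUR=zo; MOD=zo


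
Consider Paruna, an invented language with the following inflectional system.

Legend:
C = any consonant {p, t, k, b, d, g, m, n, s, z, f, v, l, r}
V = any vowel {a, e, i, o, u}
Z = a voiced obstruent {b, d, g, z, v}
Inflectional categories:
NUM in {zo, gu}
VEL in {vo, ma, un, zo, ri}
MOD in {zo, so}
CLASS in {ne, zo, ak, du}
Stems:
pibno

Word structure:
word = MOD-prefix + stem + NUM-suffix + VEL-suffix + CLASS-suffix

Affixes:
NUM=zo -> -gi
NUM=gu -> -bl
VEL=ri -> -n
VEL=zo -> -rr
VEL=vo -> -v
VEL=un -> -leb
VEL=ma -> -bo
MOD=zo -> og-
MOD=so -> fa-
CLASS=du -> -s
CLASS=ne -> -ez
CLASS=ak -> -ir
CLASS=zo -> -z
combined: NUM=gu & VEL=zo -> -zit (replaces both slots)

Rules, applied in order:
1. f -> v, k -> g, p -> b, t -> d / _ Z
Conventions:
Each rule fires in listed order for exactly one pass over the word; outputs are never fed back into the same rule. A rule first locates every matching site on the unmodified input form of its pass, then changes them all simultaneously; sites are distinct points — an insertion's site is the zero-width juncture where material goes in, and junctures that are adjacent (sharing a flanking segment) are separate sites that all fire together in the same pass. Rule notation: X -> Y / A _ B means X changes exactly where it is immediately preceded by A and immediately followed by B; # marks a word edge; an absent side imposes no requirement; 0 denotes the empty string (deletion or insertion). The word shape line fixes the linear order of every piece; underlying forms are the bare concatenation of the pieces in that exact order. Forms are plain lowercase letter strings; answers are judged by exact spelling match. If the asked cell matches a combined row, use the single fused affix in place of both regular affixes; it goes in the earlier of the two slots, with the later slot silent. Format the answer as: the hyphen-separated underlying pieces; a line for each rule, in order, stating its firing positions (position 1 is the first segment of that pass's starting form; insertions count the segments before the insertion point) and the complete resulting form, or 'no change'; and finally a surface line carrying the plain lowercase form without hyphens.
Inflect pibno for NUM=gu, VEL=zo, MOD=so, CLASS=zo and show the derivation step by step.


underlying: fa-pibno-zit-z
1. f -> v, k -> g, p -> b, t -> d / _ Z: fires at position(s) 10: fapibnozidz
surface: fapibnozidz


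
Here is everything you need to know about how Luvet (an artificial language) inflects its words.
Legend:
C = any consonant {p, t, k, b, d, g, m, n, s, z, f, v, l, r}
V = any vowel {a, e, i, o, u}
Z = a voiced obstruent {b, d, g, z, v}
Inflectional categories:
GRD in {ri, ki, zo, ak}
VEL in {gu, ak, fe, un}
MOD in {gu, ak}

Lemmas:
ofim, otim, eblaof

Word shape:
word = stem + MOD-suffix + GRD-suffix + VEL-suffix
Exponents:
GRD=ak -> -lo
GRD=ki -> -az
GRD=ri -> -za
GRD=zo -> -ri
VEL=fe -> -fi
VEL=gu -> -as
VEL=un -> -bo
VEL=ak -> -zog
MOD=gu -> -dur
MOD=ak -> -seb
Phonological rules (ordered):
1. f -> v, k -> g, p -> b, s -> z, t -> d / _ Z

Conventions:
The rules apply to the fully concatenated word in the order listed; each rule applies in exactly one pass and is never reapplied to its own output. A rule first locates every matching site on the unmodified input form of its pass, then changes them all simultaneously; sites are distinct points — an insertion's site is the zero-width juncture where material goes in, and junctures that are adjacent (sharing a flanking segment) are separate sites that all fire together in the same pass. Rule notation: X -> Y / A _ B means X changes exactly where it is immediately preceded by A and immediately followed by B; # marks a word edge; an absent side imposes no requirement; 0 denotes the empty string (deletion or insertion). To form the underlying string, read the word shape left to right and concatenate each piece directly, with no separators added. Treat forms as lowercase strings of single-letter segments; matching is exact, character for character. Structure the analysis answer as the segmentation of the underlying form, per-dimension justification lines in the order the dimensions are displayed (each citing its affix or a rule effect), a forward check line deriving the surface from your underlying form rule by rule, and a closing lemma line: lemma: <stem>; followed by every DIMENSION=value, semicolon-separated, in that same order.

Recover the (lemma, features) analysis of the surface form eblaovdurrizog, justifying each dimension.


underlying: eblaof-dur-ri-zog
GRD=zo - signalled by the affix -ri
VEL=ak - signalled by the affix -zog
MOD=gu - signalled by the affix -dur
check: eblaofdurrizog -> eblaovdurrizog
lemma: eblaof; GRD=zo; VEL=ak; MOD=gu


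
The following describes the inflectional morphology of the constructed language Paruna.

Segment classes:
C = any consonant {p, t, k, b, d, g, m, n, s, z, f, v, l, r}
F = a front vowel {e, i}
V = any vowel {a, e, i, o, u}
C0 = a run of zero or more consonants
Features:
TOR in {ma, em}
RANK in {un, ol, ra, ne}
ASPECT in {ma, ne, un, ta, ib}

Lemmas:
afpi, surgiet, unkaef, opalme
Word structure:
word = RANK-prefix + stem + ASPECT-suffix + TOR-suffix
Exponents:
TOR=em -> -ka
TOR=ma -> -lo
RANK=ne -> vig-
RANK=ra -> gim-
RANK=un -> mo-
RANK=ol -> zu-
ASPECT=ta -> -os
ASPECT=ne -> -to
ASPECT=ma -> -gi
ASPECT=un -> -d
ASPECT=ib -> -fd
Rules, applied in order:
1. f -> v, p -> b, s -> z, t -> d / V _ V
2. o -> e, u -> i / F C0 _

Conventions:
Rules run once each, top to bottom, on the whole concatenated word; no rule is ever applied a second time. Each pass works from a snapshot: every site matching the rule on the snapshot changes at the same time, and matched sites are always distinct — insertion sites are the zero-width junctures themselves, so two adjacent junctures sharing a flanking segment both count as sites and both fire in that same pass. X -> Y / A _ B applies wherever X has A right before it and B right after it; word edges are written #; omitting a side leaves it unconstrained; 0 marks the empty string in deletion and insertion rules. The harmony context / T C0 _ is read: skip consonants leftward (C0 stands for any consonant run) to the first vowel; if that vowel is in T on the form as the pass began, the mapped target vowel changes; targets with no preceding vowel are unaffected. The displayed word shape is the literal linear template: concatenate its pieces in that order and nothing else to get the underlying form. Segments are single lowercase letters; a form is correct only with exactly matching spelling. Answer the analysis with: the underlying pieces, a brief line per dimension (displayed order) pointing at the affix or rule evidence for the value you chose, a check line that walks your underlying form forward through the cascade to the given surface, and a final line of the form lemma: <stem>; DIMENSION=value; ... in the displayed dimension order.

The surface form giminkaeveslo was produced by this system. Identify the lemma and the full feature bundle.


underlying: gim-unkaef-os-lo
TOR=ma - signalled by the affix -lo
RANK=ra - signalled by the affix gim-
ASPECT=ta - signalled by the affix -os
check: gimunkaefoslo -> gimunkaevoslo -> giminkaeveslo
lemma: unkaef; TOR=ma; RANK=ra; ASPECT=ta


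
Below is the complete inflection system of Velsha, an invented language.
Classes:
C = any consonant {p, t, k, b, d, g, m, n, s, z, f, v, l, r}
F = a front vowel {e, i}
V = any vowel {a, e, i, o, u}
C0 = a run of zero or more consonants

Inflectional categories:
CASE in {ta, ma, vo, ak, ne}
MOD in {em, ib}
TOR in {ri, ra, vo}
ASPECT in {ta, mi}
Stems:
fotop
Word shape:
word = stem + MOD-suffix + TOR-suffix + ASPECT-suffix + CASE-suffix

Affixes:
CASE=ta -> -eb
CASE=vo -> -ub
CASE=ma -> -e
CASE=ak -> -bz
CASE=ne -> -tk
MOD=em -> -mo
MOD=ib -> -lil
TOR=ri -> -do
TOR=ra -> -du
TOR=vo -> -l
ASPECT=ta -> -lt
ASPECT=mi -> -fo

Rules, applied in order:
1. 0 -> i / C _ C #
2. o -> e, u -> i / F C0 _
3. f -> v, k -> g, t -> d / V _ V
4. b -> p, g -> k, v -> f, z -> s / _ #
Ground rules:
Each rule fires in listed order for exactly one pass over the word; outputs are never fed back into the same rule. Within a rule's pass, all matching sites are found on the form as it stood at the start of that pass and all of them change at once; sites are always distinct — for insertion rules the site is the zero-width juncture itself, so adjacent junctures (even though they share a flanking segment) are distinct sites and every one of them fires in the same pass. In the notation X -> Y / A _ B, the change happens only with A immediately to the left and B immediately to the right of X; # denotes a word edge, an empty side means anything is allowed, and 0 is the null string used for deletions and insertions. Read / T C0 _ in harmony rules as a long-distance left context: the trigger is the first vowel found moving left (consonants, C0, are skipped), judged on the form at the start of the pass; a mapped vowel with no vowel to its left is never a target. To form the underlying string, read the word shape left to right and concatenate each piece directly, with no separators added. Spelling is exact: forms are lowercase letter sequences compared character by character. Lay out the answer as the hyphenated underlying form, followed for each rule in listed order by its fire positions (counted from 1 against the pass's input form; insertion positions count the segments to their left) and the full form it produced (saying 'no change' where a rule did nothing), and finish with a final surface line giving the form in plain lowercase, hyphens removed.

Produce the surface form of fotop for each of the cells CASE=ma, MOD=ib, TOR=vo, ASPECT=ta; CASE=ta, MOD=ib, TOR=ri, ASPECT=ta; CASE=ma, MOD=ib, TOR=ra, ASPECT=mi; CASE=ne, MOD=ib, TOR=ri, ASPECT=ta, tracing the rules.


cell CASE=ma, MOD=ib, TOR=vo, ASPECT=ta:
underlying: fotop-lil-l-lt-e
1. 0 -> i / C _ C #: no change
2. o -> e, u -> i / F C0 _: no change
3. f -> v, k -> g, t -> d / V _ V: fires at position(s) 3: fodoplilllte
4. b -> p, g -> k, v -> f, z -> s / _ #: no change
surface: fodoplilllte

cell CASE=ta, MOD=ib, TOR=ri, ASPECT=ta:
underlying: fotop-lil-do-lt-eb
1. 0 -> i / C _ C #: no change
2. o -> e, u -> i / F C0 _: fires at position(s) 10: fotoplildelteb
3. f -> v, k -> g, t -> d / V _ V: fires at position(s) 3: fodoplildelteb
4. b -> p, g -> k, v -> f, z -> s / _ #: fires at position(s) 14: fodoplildeltep
surface: fodoplildeltep

cell CASE=ma, MOD=ib, TOR=ra, ASPECT=mi:
underlying: fotop-lil-du-fo-e
1. 0 -> i / C _ C #: no change
2. o -> e, u -> i / F C0 _: fires at position(s) 10: fotoplildifoe
3. f -> v, k -> g, t -> d / V _ V: fires at position(s) 3, 11: fodoplildivoe
4. b -> p, g -> k, v -> f, z -> s / _ #: no change
surface: fodoplildivoe

cell CASE=ne, MOD=ib, TOR=ri, ASPECT=ta:
underlying: fotop-lil-do-lt-tk
1. 0 -> i / C _ C #: inserts after position(s) 13: fotoplildolttik
2. o -> e, u -> i / F C0 _: fires at position(s) 10: fotoplildelttik
3. f -> v, k -> g, t -> d / V _ V: fires at position(s) 3: fodoplildelttik
4. b -> p, g -> k, v -> f, z -> s / _ #: no change
surface: fodoplildelttik


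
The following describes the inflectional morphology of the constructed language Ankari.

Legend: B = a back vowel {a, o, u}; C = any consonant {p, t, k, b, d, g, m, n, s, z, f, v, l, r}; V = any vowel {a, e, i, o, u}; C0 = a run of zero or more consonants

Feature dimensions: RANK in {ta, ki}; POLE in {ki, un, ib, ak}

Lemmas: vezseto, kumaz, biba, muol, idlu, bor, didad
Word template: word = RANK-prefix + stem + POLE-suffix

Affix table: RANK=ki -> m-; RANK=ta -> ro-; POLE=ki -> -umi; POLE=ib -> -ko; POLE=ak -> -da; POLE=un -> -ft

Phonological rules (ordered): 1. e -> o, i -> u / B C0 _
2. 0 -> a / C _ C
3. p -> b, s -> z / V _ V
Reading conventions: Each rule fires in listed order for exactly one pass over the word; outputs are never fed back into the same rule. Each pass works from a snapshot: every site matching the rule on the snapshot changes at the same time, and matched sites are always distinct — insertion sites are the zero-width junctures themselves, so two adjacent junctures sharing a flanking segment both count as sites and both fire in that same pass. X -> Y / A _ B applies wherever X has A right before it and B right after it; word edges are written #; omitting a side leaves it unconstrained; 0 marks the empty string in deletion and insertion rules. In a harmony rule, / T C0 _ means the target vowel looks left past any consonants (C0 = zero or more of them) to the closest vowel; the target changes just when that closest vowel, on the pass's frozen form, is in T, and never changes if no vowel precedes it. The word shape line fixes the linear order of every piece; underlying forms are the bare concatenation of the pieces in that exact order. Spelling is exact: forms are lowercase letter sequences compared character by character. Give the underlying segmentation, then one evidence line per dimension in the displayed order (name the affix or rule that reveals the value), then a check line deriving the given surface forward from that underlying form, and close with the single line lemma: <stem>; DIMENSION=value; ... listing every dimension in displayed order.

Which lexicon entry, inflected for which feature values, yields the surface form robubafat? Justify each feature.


underlying: ro-biba-ft
RANK=ta - signalled by the affix ro-
POLE=un - signalled by the affix -ft
check: robibaft -> robubaft -> robubafat -> robubafat
lemma: biba; RANK=ta; POLE=un
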